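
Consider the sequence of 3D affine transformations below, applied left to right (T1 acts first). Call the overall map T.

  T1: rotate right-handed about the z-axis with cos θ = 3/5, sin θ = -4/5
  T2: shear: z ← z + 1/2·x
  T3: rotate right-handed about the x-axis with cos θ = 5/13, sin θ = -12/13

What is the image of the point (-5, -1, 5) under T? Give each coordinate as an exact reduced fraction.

T1 rotate right-handed about the z-axis with cos θ = 3/5, sin θ = -4/5: (-5, -1, 5) → (-19/5, 17/5, 5)
T2 shear: z ← z + 1/2·x: (-19/5, 17/5, 5) → (-19/5, 17/5, 31/10)
T3 rotate right-handed about the x-axis with cos θ = 5/13, sin θ = -12/13: (-19/5, 17/5, 31/10) → (-19/5, 271/65, -253/130)

T(p) = (-19/5, 271/65, -253/130)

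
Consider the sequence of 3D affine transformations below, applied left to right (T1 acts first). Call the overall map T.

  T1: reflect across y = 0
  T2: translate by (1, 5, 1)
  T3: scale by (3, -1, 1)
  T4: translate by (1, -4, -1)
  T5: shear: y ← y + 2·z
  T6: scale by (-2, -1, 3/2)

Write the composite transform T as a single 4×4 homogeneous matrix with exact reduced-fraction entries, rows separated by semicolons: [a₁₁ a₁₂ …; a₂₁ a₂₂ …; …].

T1 = [1 0 0 0; 0 -1 0 0; 0 0 1 0; 0 0 0 1]
T2·T1 = [1 0 0 1; 0 -1 0 5; 0 0 1 1; 0 0 0 1]
T3·…·T1 = [3 0 0 3; 0 1 0 -5; 0 0 1 1; 0 0 0 1]
T4·…·T1 = [3 0 0 4; 0 1 0 -9; 0 0 1 0; 0 0 0 1]
T5·…·T1 = [3 0 0 4; 0 1 2 -9; 0 0 1 0; 0 0 0 1]
T6·…·T1 = [-6 0 0 -8; 0 -1 -2 9; 0 0 3/2 0; 0 0 0 1]

T = [-6 0 0 -8; 0 -1 -2 9; 0 0 3/2 0; 0 0 0 1]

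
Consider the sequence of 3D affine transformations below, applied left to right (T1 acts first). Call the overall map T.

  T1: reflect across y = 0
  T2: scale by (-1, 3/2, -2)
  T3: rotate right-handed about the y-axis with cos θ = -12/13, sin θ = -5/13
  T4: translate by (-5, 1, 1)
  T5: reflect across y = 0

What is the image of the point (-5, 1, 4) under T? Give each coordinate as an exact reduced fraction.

T(p) = (-85/13, 1/2, 134/13)

T1 reflect across y = 0: (-5, 1, 4) → (-5, -1, 4)
T2 scale by (-1, 3/2, -2): (-5, -1, 4) → (5, -3/2, -8)
T3 rotate right-handed about the y-axis with cos θ = -12/13, sin θ = -5/13: (5, -3/2, -8) → (-20/13, -3/2, 121/13)
T4 translate by (-5, 1, 1): (-20/13, -3/2, 121/13) → (-85/13, -1/2, 134/13)
T5 reflect across y = 0: (-85/13, -1/2, 134/13) → (-85/13, 1/2, 134/13)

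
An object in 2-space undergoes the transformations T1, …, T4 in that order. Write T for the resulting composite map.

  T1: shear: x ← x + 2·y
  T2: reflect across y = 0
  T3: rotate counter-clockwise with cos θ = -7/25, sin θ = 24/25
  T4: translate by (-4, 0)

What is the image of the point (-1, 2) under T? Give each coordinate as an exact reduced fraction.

T(p) = (-73/25, 86/25)

T1 shear: x ← x + 2·y: (-1, 2) → (3, 2)
T2 reflect across y = 0: (3, 2) → (3, -2)
T3 rotate counter-clockwise with cos θ = -7/25, sin θ = 24/25: (3, -2) → (27/25, 86/25)
T4 translate by (-4, 0): (27/25, 86/25) → (-73/25, 86/25)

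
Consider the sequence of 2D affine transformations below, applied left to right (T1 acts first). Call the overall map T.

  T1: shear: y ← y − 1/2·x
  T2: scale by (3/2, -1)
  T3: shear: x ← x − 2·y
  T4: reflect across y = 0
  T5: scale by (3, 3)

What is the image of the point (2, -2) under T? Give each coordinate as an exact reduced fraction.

T(p) = (-9, -9)

T1 shear: y ← y − 1/2·x: (2, -2) → (2, -3)
T2 scale by (3/2, -1): (2, -3) → (3, 3)
T3 shear: x ← x − 2·y: (3, 3) → (-3, 3)
T4 reflect across y = 0: (-3, 3) → (-3, -3)
T5 scale by (3, 3): (-3, -3) → (-9, -9)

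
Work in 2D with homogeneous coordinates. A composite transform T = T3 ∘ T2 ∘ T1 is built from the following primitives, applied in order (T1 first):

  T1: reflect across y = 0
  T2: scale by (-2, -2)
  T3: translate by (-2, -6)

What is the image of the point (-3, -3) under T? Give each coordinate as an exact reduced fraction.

T(p) = (4, -12)

T1 reflect across y = 0: (-3, -3) → (-3, 3)
T2 scale by (-2, -2): (-3, 3) → (6, -6)
T3 translate by (-2, -6): (6, -6) → (4, -12)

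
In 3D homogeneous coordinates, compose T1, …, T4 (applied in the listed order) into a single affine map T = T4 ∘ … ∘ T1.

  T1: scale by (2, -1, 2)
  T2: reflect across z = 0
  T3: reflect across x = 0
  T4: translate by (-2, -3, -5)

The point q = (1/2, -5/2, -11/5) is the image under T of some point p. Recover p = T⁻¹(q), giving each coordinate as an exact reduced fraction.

p = (-5/4, -1/2, -7/5)

T1 = [2 0 0 0; 0 -1 0 0; 0 0 2 0; 0 0 0 1]
T2·T1 = [2 0 0 0; 0 -1 0 0; 0 0 -2 0; 0 0 0 1]
T3·…·T1 = [-2 0 0 0; 0 -1 0 0; 0 0 -2 0; 0 0 0 1]
T4·…·T1 = [-2 0 0 -2; 0 -1 0 -3; 0 0 -2 -5; 0 0 0 1]
det M = -4; M⁻¹ = [-1/2 0 0 -1; 0 -1 0 -3; 0 0 -1/2 -5/2; 0 0 0 1]
M⁻¹ · (1/2, -5/2, -11/5)ᵀ = (-5/4, -1/2, -7/5)ᵀ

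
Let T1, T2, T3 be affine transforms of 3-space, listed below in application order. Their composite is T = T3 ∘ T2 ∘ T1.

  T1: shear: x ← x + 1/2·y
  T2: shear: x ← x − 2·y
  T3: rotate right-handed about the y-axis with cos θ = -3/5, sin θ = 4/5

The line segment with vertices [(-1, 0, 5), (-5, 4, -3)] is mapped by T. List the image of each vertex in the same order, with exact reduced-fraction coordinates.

image vertices: (23/5, 0, -11/5), (21/5, 4, 53/5)

T1 shear: x ← x + 1/2·y: (-1, 0, 5) → (-1, 0, 5); (-5, 4, -3) → (-3, 4, -3)
T2 shear: x ← x − 2·y: (-1, 0, 5) → (-1, 0, 5); (-3, 4, -3) → (-11, 4, -3)
T3 rotate right-handed about the y-axis with cos θ = -3/5, sin θ = 4/5: (-1, 0, 5) → (23/5, 0, -11/5); (-11, 4, -3) → (21/5, 4, 53/5)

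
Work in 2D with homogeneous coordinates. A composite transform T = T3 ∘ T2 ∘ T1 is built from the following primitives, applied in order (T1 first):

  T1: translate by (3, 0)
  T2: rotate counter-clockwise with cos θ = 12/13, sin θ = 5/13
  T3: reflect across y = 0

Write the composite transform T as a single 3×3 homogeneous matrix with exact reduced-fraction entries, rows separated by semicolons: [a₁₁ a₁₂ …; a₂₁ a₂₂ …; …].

T = [12/13 -5/13 36/13; -5/13 -12/13 -15/13; 0 0 1]

T1 = [1 0 3; 0 1 0; 0 0 1]
T2·T1 = [12/13 -5/13 36/13; 5/13 12/13 15/13; 0 0 1]
T3·…·T1 = [12/13 -5/13 36/13; -5/13 -12/13 -15/13; 0 0 1]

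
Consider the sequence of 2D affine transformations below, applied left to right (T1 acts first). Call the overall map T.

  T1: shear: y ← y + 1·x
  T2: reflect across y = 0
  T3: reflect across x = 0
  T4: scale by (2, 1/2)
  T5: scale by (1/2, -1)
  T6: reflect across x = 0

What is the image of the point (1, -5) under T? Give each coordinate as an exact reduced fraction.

T1 shear: y ← y + 1·x: (1, -5) → (1, -4)
T2 reflect across y = 0: (1, -4) → (1, 4)
T3 reflect across x = 0: (1, 4) → (-1, 4)
T4 scale by (2, 1/2): (-1, 4) → (-2, 2)
T5 scale by (1/2, -1): (-2, 2) → (-1, -2)
T6 reflect across x = 0: (-1, -2) → (1, -2)

T(p) = (1, -2)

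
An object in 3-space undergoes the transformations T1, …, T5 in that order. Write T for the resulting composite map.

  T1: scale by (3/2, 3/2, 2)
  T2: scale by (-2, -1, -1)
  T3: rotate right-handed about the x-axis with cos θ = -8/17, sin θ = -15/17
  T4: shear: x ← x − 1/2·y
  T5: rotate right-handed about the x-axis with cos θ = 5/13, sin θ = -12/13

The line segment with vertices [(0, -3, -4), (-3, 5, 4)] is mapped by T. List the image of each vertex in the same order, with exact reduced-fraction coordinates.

T1 scale by (3/2, 3/2, 2): (0, -3, -4) → (0, -9/2, -8); (-3, 5, 4) → (-9/2, 15/2, 8)
T2 scale by (-2, -1, -1): (0, -9/2, -8) → (0, 9/2, 8); (-9/2, 15/2, 8) → (9, -15/2, -8)
T3 rotate right-handed about the x-axis with cos θ = -8/17, sin θ = -15/17: (0, 9/2, 8) → (0, 84/17, -263/34); (9, -15/2, -8) → (9, -60/17, 353/34)
T4 shear: x ← x − 1/2·y: (0, 84/17, -263/34) → (-42/17, 84/17, -263/34); (9, -60/17, 353/34) → (183/17, -60/17, 353/34)
T5 rotate right-handed about the x-axis with cos θ = 5/13, sin θ = -12/13: (-42/17, 84/17, -263/34) → (-42/17, -1158/221, -3331/442); (183/17, -60/17, 353/34) → (183/17, 1818/221, 3205/442)

image vertices: (-42/17, -1158/221, -3331/442), (183/17, 1818/221, 3205/442)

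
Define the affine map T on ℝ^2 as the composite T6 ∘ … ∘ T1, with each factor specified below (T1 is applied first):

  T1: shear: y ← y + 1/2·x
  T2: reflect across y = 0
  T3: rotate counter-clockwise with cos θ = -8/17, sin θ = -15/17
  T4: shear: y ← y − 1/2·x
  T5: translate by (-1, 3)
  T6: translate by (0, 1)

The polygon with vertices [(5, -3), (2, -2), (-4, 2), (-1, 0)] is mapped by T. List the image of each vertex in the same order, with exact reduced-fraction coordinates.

image vertices: (-99/34, 21/68), (-18/17, 61/34), (15/17, 112/17), (-3/34, 285/68)

T1 shear: y ← y + 1/2·x: (5, -3) → (5, -1/2); (2, -2) → (2, -1); (-4, 2) → (-4, 0); (-1, 0) → (-1, -1/2)
T2 reflect across y = 0: (5, -1/2) → (5, 1/2); (2, -1) → (2, 1); (-4, 0) → (-4, 0); (-1, -1/2) → (-1, 1/2)
T3 rotate counter-clockwise with cos θ = -8/17, sin θ = -15/17: (5, 1/2) → (-65/34, -79/17); (2, 1) → (-1/17, -38/17); (-4, 0) → (32/17, 60/17); (-1, 1/2) → (31/34, 11/17)
T4 shear: y ← y − 1/2·x: (-65/34, -79/17) → (-65/34, -251/68); (-1/17, -38/17) → (-1/17, -75/34); (32/17, 60/17) → (32/17, 44/17); (31/34, 11/17) → (31/34, 13/68)
T5 translate by (-1, 3): (-65/34, -251/68) → (-99/34, -47/68); (-1/17, -75/34) → (-18/17, 27/34); (32/17, 44/17) → (15/17, 95/17); (31/34, 13/68) → (-3/34, 217/68)
T6 translate by (0, 1): (-99/34, -47/68) → (-99/34, 21/68); (-18/17, 27/34) → (-18/17, 61/34); (15/17, 95/17) → (15/17, 112/17); (-3/34, 217/68) → (-3/34, 285/68)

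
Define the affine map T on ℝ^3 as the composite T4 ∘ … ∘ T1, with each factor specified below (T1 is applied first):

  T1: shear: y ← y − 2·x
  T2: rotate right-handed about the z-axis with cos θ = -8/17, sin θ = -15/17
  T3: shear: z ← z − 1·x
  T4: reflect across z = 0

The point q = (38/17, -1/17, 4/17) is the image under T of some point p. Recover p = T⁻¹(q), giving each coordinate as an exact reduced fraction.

p = (-1, 0, 2)

T1 = [1 0 0 0; -2 1 0 0; 0 0 1 0; 0 0 0 1]
T2·T1 = [-38/17 15/17 0 0; 1/17 -8/17 0 0; 0 0 1 0; 0 0 0 1]
T3·…·T1 = [-38/17 15/17 0 0; 1/17 -8/17 0 0; 38/17 -15/17 1 0; 0 0 0 1]
T4·…·T1 = [-38/17 15/17 0 0; 1/17 -8/17 0 0; -38/17 15/17 -1 0; 0 0 0 1]
det M = -1; M⁻¹ = [-8/17 -15/17 0 0; -1/17 -38/17 0 0; 1 0 -1 0; 0 0 0 1]
M⁻¹ · (38/17, -1/17, 4/17)ᵀ = (-1, 0, 2)ᵀ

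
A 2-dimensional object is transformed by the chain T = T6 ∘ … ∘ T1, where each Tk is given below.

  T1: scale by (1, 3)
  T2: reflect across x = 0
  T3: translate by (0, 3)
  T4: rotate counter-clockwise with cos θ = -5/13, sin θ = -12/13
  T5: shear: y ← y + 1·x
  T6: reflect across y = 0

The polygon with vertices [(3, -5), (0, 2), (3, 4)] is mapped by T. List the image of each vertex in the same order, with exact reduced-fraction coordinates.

T1 scale by (1, 3): (3, -5) → (3, -15); (0, 2) → (0, 6); (3, 4) → (3, 12)
T2 reflect across x = 0: (3, -15) → (-3, -15); (0, 6) → (0, 6); (3, 12) → (-3, 12)
T3 translate by (0, 3): (-3, -15) → (-3, -12); (0, 6) → (0, 9); (-3, 12) → (-3, 15)
T4 rotate counter-clockwise with cos θ = -5/13, sin θ = -12/13: (-3, -12) → (-129/13, 96/13); (0, 9) → (108/13, -45/13); (-3, 15) → (15, -3)
T5 shear: y ← y + 1·x: (-129/13, 96/13) → (-129/13, -33/13); (108/13, -45/13) → (108/13, 63/13); (15, -3) → (15, 12)
T6 reflect across y = 0: (-129/13, -33/13) → (-129/13, 33/13); (108/13, 63/13) → (108/13, -63/13); (15, 12) → (15, -12)

image vertices: (-129/13, 33/13), (108/13, -63/13), (15, -12)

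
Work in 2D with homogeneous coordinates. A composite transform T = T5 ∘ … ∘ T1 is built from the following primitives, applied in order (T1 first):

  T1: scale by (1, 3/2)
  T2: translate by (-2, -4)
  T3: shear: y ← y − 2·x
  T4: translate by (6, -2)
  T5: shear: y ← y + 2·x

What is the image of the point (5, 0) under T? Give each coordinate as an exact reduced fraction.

T(p) = (9, 6)

T1 scale by (1, 3/2): (5, 0) → (5, 0)
T2 translate by (-2, -4): (5, 0) → (3, -4)
T3 shear: y ← y − 2·x: (3, -4) → (3, -10)
T4 translate by (6, -2): (3, -10) → (9, -12)
T5 shear: y ← y + 2·x: (9, -12) → (9, 6)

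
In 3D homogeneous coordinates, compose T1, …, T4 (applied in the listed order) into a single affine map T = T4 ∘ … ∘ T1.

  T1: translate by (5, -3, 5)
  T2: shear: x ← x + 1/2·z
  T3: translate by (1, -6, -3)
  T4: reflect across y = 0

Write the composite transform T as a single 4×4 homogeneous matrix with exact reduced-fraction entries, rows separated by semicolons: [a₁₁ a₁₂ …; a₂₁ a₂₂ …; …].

T = [1 0 1/2 17/2; 0 -1 0 9; 0 0 1 2; 0 0 0 1]

T1 = [1 0 0 5; 0 1 0 -3; 0 0 1 5; 0 0 0 1]
T2·T1 = [1 0 1/2 15/2; 0 1 0 -3; 0 0 1 5; 0 0 0 1]
T3·…·T1 = [1 0 1/2 17/2; 0 1 0 -9; 0 0 1 2; 0 0 0 1]
T4·…·T1 = [1 0 1/2 17/2; 0 -1 0 9; 0 0 1 2; 0 0 0 1]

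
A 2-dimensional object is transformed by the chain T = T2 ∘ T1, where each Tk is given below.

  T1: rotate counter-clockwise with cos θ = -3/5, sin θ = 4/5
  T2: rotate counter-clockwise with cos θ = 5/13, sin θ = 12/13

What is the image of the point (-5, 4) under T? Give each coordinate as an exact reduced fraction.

T1 rotate counter-clockwise with cos θ = -3/5, sin θ = 4/5: (-5, 4) → (-1/5, -32/5)
T2 rotate counter-clockwise with cos θ = 5/13, sin θ = 12/13: (-1/5, -32/5) → (379/65, -172/65)

T(p) = (379/65, -172/65)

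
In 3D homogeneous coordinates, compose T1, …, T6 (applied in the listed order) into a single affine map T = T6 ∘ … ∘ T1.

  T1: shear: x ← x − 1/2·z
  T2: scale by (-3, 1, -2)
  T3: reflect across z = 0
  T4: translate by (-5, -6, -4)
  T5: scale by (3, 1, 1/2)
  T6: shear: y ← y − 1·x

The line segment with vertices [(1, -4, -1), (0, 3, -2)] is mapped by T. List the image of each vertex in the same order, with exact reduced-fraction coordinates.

image vertices: (-57/2, 37/2, -3), (-24, 21, -4)

T1 shear: x ← x − 1/2·z: (1, -4, -1) → (3/2, -4, -1); (0, 3, -2) → (1, 3, -2)
T2 scale by (-3, 1, -2): (3/2, -4, -1) → (-9/2, -4, 2); (1, 3, -2) → (-3, 3, 4)
T3 reflect across z = 0: (-9/2, -4, 2) → (-9/2, -4, -2); (-3, 3, 4) → (-3, 3, -4)
T4 translate by (-5, -6, -4): (-9/2, -4, -2) → (-19/2, -10, -6); (-3, 3, -4) → (-8, -3, -8)
T5 scale by (3, 1, 1/2): (-19/2, -10, -6) → (-57/2, -10, -3); (-8, -3, -8) → (-24, -3, -4)
T6 shear: y ← y − 1·x: (-57/2, -10, -3) → (-57/2, 37/2, -3); (-24, -3, -4) → (-24, 21, -4)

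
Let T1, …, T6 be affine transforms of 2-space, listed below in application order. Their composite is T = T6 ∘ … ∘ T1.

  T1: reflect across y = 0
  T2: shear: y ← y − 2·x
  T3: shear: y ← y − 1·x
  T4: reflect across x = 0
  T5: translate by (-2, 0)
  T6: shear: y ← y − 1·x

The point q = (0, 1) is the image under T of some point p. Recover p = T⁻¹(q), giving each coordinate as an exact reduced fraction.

T1 = [1 0 0; 0 -1 0; 0 0 1]
T2·T1 = [1 0 0; -2 -1 0; 0 0 1]
T3·…·T1 = [1 0 0; -3 -1 0; 0 0 1]
T4·…·T1 = [-1 0 0; -3 -1 0; 0 0 1]
T5·…·T1 = [-1 0 -2; -3 -1 0; 0 0 1]
T6·…·T1 = [-1 0 -2; -2 -1 2; 0 0 1]
det M = 1; M⁻¹ = [-1 0 -2; 2 -1 6; 0 0 1]
M⁻¹ · (0, 1)ᵀ = (-2, 5)ᵀ

p = (-2, 5)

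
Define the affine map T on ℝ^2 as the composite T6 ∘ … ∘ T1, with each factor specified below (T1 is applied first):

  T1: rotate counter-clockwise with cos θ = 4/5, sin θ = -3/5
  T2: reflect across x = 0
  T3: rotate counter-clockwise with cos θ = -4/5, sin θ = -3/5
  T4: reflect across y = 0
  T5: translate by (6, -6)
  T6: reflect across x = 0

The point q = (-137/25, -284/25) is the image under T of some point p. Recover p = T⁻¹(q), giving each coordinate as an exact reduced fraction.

p = (5, -2)

T1 = [4/5 3/5 0; -3/5 4/5 0; 0 0 1]
T2·T1 = [-4/5 -3/5 0; -3/5 4/5 0; 0 0 1]
T3·…·T1 = [7/25 24/25 0; 24/25 -7/25 0; 0 0 1]
T4·…·T1 = [7/25 24/25 0; -24/25 7/25 0; 0 0 1]
T5·…·T1 = [7/25 24/25 6; -24/25 7/25 -6; 0 0 1]
T6·…·T1 = [-7/25 -24/25 -6; -24/25 7/25 -6; 0 0 1]
det M = -1; M⁻¹ = [-7/25 -24/25 -186/25; -24/25 7/25 -102/25; 0 0 1]
M⁻¹ · (-137/25, -284/25)ᵀ = (5, -2)ᵀ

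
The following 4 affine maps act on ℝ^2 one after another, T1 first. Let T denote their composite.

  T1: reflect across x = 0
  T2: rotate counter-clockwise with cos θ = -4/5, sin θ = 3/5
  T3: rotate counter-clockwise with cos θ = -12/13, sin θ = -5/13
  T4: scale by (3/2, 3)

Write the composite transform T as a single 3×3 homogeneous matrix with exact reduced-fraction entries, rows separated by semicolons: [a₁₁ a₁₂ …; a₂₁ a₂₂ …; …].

T = [-189/130 24/65 0; 48/65 189/65 0; 0 0 1]

T1 = [-1 0 0; 0 1 0; 0 0 1]
T2·T1 = [4/5 -3/5 0; -3/5 -4/5 0; 0 0 1]
T3·…·T1 = [-63/65 16/65 0; 16/65 63/65 0; 0 0 1]
T4·…·T1 = [-189/130 24/65 0; 48/65 189/65 0; 0 0 1]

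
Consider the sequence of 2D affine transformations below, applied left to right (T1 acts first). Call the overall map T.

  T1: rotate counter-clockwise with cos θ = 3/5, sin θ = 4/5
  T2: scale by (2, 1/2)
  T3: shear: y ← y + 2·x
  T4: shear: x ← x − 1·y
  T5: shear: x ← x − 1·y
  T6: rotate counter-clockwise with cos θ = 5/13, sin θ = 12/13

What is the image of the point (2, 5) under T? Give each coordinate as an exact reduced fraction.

T1 rotate counter-clockwise with cos θ = 3/5, sin θ = 4/5: (2, 5) → (-14/5, 23/5)
T2 scale by (2, 1/2): (-14/5, 23/5) → (-28/5, 23/10)
T3 shear: y ← y + 2·x: (-28/5, 23/10) → (-28/5, -89/10)
T4 shear: x ← x − 1·y: (-28/5, -89/10) → (33/10, -89/10)
T5 shear: x ← x − 1·y: (33/10, -89/10) → (61/5, -89/10)
T6 rotate counter-clockwise with cos θ = 5/13, sin θ = 12/13: (61/5, -89/10) → (839/65, 1019/130)

T(p) = (839/65, 1019/130)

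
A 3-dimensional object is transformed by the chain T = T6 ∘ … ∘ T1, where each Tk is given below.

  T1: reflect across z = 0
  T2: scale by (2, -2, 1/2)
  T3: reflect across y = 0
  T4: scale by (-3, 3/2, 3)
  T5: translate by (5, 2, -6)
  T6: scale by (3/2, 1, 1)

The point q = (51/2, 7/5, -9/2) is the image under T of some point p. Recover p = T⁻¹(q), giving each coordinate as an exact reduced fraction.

p = (-2, -1/5, -1)

T1 = [1 0 0 0; 0 1 0 0; 0 0 -1 0; 0 0 0 1]
T2·T1 = [2 0 0 0; 0 -2 0 0; 0 0 -1/2 0; 0 0 0 1]
T3·…·T1 = [2 0 0 0; 0 2 0 0; 0 0 -1/2 0; 0 0 0 1]
T4·…·T1 = [-6 0 0 0; 0 3 0 0; 0 0 -3/2 0; 0 0 0 1]
T5·…·T1 = [-6 0 0 5; 0 3 0 2; 0 0 -3/2 -6; 0 0 0 1]
T6·…·T1 = [-9 0 0 15/2; 0 3 0 2; 0 0 -3/2 -6; 0 0 0 1]
det M = 81/2; M⁻¹ = [-1/9 0 0 5/6; 0 1/3 0 -2/3; 0 0 -2/3 -4; 0 0 0 1]
M⁻¹ · (51/2, 7/5, -9/2)ᵀ = (-2, -1/5, -1)ᵀ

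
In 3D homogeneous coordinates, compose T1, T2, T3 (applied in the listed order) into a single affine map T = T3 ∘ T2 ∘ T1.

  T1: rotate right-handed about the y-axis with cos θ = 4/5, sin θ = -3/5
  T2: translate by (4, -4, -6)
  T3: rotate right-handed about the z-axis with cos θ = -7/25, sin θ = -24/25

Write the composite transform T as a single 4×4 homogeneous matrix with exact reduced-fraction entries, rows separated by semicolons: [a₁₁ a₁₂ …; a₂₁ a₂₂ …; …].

T = [-28/125 24/25 21/125 -124/25; -96/125 -7/25 72/125 -68/25; 3/5 0 4/5 -6; 0 0 0 1]

T1 = [4/5 0 -3/5 0; 0 1 0 0; 3/5 0 4/5 0; 0 0 0 1]
T2·T1 = [4/5 0 -3/5 4; 0 1 0 -4; 3/5 0 4/5 -6; 0 0 0 1]
T3·…·T1 = [-28/125 24/25 21/125 -124/25; -96/125 -7/25 72/125 -68/25; 3/5 0 4/5 -6; 0 0 0 1]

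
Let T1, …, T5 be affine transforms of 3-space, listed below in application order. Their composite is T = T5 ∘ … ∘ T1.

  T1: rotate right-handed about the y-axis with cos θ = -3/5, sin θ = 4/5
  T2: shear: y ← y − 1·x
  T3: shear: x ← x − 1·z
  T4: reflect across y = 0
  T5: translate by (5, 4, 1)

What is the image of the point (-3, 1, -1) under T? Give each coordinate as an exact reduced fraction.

T(p) = (3, 4, 4)

T1 rotate right-handed about the y-axis with cos θ = -3/5, sin θ = 4/5: (-3, 1, -1) → (1, 1, 3)
T2 shear: y ← y − 1·x: (1, 1, 3) → (1, 0, 3)
T3 shear: x ← x − 1·z: (1, 0, 3) → (-2, 0, 3)
T4 reflect across y = 0: (-2, 0, 3) → (-2, 0, 3)
T5 translate by (5, 4, 1): (-2, 0, 3) → (3, 4, 4)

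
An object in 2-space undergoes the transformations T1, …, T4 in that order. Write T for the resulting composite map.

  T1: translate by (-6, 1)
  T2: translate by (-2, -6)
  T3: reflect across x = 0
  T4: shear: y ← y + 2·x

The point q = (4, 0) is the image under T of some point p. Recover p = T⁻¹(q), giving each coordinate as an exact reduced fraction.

p = (4, -3)

T1 = [1 0 -6; 0 1 1; 0 0 1]
T2·T1 = [1 0 -8; 0 1 -5; 0 0 1]
T3·…·T1 = [-1 0 8; 0 1 -5; 0 0 1]
T4·…·T1 = [-1 0 8; -2 1 11; 0 0 1]
det M = -1; M⁻¹ = [-1 0 8; -2 1 5; 0 0 1]
M⁻¹ · (4, 0)ᵀ = (4, -3)ᵀ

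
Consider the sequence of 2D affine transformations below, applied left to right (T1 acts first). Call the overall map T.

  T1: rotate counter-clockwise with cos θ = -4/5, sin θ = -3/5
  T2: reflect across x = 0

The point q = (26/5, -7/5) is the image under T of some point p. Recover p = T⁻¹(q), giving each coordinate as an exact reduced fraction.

p = (5, -2)

T1 = [-4/5 3/5 0; -3/5 -4/5 0; 0 0 1]
T2·T1 = [4/5 -3/5 0; -3/5 -4/5 0; 0 0 1]
det M = -1; M⁻¹ = [4/5 -3/5 0; -3/5 -4/5 0; 0 0 1]
M⁻¹ · (26/5, -7/5)ᵀ = (5, -2)ᵀ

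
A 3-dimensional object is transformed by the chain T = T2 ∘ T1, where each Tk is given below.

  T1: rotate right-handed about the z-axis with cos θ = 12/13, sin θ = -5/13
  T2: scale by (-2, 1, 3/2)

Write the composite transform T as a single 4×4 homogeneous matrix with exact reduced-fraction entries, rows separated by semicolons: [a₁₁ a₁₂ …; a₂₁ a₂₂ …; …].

T1 = [12/13 5/13 0 0; -5/13 12/13 0 0; 0 0 1 0; 0 0 0 1]
T2·T1 = [-24/13 -10/13 0 0; -5/13 12/13 0 0; 0 0 3/2 0; 0 0 0 1]

T = [-24/13 -10/13 0 0; -5/13 12/13 0 0; 0 0 3/2 0; 0 0 0 1]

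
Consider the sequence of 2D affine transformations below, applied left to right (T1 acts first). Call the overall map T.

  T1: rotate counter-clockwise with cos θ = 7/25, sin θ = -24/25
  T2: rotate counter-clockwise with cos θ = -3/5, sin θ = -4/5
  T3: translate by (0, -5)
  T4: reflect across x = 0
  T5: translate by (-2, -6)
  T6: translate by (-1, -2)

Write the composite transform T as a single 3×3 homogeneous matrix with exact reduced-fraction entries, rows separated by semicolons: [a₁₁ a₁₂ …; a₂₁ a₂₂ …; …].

T1 = [7/25 24/25 0; -24/25 7/25 0; 0 0 1]
T2·T1 = [-117/125 -44/125 0; 44/125 -117/125 0; 0 0 1]
T3·…·T1 = [-117/125 -44/125 0; 44/125 -117/125 -5; 0 0 1]
T4·…·T1 = [117/125 44/125 0; 44/125 -117/125 -5; 0 0 1]
T5·…·T1 = [117/125 44/125 -2; 44/125 -117/125 -11; 0 0 1]
T6·…·T1 = [117/125 44/125 -3; 44/125 -117/125 -13; 0 0 1]

T = [117/125 44/125 -3; 44/125 -117/125 -13; 0 0 1]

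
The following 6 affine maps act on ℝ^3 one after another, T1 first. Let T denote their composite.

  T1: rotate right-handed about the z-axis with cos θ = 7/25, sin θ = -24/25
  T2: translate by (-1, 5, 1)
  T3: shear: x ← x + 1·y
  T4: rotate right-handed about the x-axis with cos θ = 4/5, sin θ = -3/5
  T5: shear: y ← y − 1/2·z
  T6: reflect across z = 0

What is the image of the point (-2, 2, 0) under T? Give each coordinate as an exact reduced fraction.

T1 rotate right-handed about the z-axis with cos θ = 7/25, sin θ = -24/25: (-2, 2, 0) → (34/25, 62/25, 0)
T2 translate by (-1, 5, 1): (34/25, 62/25, 0) → (9/25, 187/25, 1)
T3 shear: x ← x + 1·y: (9/25, 187/25, 1) → (196/25, 187/25, 1)
T4 rotate right-handed about the x-axis with cos θ = 4/5, sin θ = -3/5: (196/25, 187/25, 1) → (196/25, 823/125, -461/125)
T5 shear: y ← y − 1/2·z: (196/25, 823/125, -461/125) → (196/25, 2107/250, -461/125)
T6 reflect across z = 0: (196/25, 2107/250, -461/125) → (196/25, 2107/250, 461/125)

T(p) = (196/25, 2107/250, 461/125)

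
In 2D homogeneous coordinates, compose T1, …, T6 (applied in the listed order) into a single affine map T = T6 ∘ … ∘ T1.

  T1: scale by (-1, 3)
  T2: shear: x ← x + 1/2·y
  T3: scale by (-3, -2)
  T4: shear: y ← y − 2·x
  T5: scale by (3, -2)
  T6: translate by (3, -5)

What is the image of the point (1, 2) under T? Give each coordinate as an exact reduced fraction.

T(p) = (-15, -5)

T1 scale by (-1, 3): (1, 2) → (-1, 6)
T2 shear: x ← x + 1/2·y: (-1, 6) → (2, 6)
T3 scale by (-3, -2): (2, 6) → (-6, -12)
T4 shear: y ← y − 2·x: (-6, -12) → (-6, 0)
T5 scale by (3, -2): (-6, 0) → (-18, 0)
T6 translate by (3, -5): (-18, 0) → (-15, -5)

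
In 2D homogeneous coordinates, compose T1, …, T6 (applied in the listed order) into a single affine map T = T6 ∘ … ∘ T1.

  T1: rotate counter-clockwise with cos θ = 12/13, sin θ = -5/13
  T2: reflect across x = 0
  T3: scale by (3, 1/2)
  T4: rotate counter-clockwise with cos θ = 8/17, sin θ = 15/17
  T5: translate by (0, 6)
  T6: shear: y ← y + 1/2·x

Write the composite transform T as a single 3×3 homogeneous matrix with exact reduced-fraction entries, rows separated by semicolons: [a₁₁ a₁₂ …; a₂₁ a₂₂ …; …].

T1 = [12/13 5/13 0; -5/13 12/13 0; 0 0 1]
T2·T1 = [-12/13 -5/13 0; -5/13 12/13 0; 0 0 1]
T3·…·T1 = [-36/13 -15/13 0; -5/26 6/13 0; 0 0 1]
T4·…·T1 = [-501/442 -210/221 0; -560/221 -177/221 0; 0 0 1]
T5·…·T1 = [-501/442 -210/221 0; -560/221 -177/221 6; 0 0 1]
T6·…·T1 = [-501/442 -210/221 0; -2741/884 -282/221 6; 0 0 1]

T = [-501/442 -210/221 0; -2741/884 -282/221 6; 0 0 1]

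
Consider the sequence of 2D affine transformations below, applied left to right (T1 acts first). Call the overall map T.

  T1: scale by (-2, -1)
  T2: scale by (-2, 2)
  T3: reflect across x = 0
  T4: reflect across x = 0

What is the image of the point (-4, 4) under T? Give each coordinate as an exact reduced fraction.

T(p) = (-16, -8)

T1 scale by (-2, -1): (-4, 4) → (8, -4)
T2 scale by (-2, 2): (8, -4) → (-16, -8)
T3 reflect across x = 0: (-16, -8) → (16, -8)
T4 reflect across x = 0: (16, -8) → (-16, -8)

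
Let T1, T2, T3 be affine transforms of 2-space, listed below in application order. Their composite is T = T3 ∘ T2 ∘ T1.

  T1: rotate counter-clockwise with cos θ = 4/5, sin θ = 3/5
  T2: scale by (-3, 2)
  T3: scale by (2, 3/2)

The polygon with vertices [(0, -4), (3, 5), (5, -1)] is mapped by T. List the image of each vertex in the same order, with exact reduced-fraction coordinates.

image vertices: (-72/5, -48/5), (18/5, 87/5), (-138/5, 33/5)

T1 rotate counter-clockwise with cos θ = 4/5, sin θ = 3/5: (0, -4) → (12/5, -16/5); (3, 5) → (-3/5, 29/5); (5, -1) → (23/5, 11/5)
T2 scale by (-3, 2): (12/5, -16/5) → (-36/5, -32/5); (-3/5, 29/5) → (9/5, 58/5); (23/5, 11/5) → (-69/5, 22/5)
T3 scale by (2, 3/2): (-36/5, -32/5) → (-72/5, -48/5); (9/5, 58/5) → (18/5, 87/5); (-69/5, 22/5) → (-138/5, 33/5)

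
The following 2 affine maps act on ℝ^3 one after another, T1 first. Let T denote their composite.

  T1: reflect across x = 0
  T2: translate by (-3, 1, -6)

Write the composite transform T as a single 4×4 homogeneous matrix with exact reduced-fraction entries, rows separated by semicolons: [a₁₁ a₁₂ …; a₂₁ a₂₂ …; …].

T = [-1 0 0 -3; 0 1 0 1; 0 0 1 -6; 0 0 0 1]

T1 = [-1 0 0 0; 0 1 0 0; 0 0 1 0; 0 0 0 1]
T2·T1 = [-1 0 0 -3; 0 1 0 1; 0 0 1 -6; 0 0 0 1]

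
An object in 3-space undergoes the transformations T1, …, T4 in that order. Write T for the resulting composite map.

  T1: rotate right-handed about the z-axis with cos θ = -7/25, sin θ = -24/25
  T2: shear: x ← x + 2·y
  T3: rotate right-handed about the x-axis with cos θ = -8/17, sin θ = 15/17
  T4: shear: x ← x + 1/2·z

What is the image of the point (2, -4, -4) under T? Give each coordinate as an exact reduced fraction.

T(p) = (-92/17, 332/85, 20/17)

T1 rotate right-handed about the z-axis with cos θ = -7/25, sin θ = -24/25: (2, -4, -4) → (-22/5, -4/5, -4)
T2 shear: x ← x + 2·y: (-22/5, -4/5, -4) → (-6, -4/5, -4)
T3 rotate right-handed about the x-axis with cos θ = -8/17, sin θ = 15/17: (-6, -4/5, -4) → (-6, 332/85, 20/17)
T4 shear: x ← x + 1/2·z: (-6, 332/85, 20/17) → (-92/17, 332/85, 20/17)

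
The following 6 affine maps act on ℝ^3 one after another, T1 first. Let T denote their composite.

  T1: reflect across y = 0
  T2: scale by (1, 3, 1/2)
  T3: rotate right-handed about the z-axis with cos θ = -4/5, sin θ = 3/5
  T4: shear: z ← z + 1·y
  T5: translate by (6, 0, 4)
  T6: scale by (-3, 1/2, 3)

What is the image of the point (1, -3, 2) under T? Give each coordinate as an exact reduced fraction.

T(p) = (3/5, -33/10, -24/5)

T1 reflect across y = 0: (1, -3, 2) → (1, 3, 2)
T2 scale by (1, 3, 1/2): (1, 3, 2) → (1, 9, 1)
T3 rotate right-handed about the z-axis with cos θ = -4/5, sin θ = 3/5: (1, 9, 1) → (-31/5, -33/5, 1)
T4 shear: z ← z + 1·y: (-31/5, -33/5, 1) → (-31/5, -33/5, -28/5)
T5 translate by (6, 0, 4): (-31/5, -33/5, -28/5) → (-1/5, -33/5, -8/5)
T6 scale by (-3, 1/2, 3): (-1/5, -33/5, -8/5) → (3/5, -33/10, -24/5)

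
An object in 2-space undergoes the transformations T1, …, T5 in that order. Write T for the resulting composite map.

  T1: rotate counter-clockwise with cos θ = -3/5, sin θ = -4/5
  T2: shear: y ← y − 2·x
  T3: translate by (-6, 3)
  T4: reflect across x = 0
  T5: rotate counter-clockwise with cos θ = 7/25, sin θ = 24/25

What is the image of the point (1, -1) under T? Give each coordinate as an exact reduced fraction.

T1 rotate counter-clockwise with cos θ = -3/5, sin θ = -4/5: (1, -1) → (-7/5, -1/5)
T2 shear: y ← y − 2·x: (-7/5, -1/5) → (-7/5, 13/5)
T3 translate by (-6, 3): (-7/5, 13/5) → (-37/5, 28/5)
T4 reflect across x = 0: (-37/5, 28/5) → (37/5, 28/5)
T5 rotate counter-clockwise with cos θ = 7/25, sin θ = 24/25: (37/5, 28/5) → (-413/125, 1084/125)

T(p) = (-413/125, 1084/125)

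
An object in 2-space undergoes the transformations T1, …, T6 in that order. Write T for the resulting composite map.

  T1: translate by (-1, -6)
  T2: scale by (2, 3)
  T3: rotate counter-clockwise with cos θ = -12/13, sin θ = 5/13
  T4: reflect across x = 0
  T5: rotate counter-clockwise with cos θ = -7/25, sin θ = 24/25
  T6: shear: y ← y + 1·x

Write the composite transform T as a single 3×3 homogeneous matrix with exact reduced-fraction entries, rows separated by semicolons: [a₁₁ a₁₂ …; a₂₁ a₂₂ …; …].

T1 = [1 0 -1; 0 1 -6; 0 0 1]
T2·T1 = [2 0 -2; 0 3 -18; 0 0 1]
T3·…·T1 = [-24/13 -15/13 114/13; 10/13 -36/13 206/13; 0 0 1]
T4·…·T1 = [24/13 15/13 -114/13; 10/13 -36/13 206/13; 0 0 1]
T5·…·T1 = [-408/325 759/325 -4146/325; 506/325 612/325 -4178/325; 0 0 1]
T6·…·T1 = [-408/325 759/325 -4146/325; 98/325 1371/325 -8324/325; 0 0 1]

T = [-408/325 759/325 -4146/325; 98/325 1371/325 -8324/325; 0 0 1]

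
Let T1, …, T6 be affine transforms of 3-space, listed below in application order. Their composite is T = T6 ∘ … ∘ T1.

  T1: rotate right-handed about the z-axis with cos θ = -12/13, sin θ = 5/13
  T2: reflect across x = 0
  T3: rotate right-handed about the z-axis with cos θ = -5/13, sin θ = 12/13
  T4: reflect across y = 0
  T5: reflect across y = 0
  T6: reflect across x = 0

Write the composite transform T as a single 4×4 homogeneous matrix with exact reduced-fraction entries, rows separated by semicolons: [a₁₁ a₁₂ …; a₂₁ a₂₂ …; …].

T = [120/169 -119/169 0 0; 119/169 120/169 0 0; 0 0 1 0; 0 0 0 1]

T1 = [-12/13 -5/13 0 0; 5/13 -12/13 0 0; 0 0 1 0; 0 0 0 1]
T2·T1 = [12/13 5/13 0 0; 5/13 -12/13 0 0; 0 0 1 0; 0 0 0 1]
T3·…·T1 = [-120/169 119/169 0 0; 119/169 120/169 0 0; 0 0 1 0; 0 0 0 1]
T4·…·T1 = [-120/169 119/169 0 0; -119/169 -120/169 0 0; 0 0 1 0; 0 0 0 1]
T5·…·T1 = [-120/169 119/169 0 0; 119/169 120/169 0 0; 0 0 1 0; 0 0 0 1]
T6·…·T1 = [120/169 -119/169 0 0; 119/169 120/169 0 0; 0 0 1 0; 0 0 0 1]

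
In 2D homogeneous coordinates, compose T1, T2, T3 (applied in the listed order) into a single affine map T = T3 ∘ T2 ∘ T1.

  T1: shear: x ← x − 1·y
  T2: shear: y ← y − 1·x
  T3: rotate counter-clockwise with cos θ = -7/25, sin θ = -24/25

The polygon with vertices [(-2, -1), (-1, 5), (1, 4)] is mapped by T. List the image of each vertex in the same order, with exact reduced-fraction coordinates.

T1 shear: x ← x − 1·y: (-2, -1) → (-1, -1); (-1, 5) → (-6, 5); (1, 4) → (-3, 4)
T2 shear: y ← y − 1·x: (-1, -1) → (-1, 0); (-6, 5) → (-6, 11); (-3, 4) → (-3, 7)
T3 rotate counter-clockwise with cos θ = -7/25, sin θ = -24/25: (-1, 0) → (7/25, 24/25); (-6, 11) → (306/25, 67/25); (-3, 7) → (189/25, 23/25)

image vertices: (7/25, 24/25), (306/25, 67/25), (189/25, 23/25)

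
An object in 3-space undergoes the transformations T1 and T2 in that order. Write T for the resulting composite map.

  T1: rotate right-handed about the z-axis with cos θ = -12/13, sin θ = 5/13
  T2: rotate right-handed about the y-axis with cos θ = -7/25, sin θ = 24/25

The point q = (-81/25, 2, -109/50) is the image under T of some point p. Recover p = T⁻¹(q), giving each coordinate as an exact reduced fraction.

p = (-2, -3, -5/2)

T1 = [-12/13 -5/13 0 0; 5/13 -12/13 0 0; 0 0 1 0; 0 0 0 1]
T2·T1 = [84/325 7/65 24/25 0; 5/13 -12/13 0 0; 288/325 24/65 -7/25 0; 0 0 0 1]
det M = 1; M⁻¹ = [84/325 5/13 288/325 0; 7/65 -12/13 24/65 0; 24/25 0 -7/25 0; 0 0 0 1]
M⁻¹ · (-81/25, 2, -109/50)ᵀ = (-2, -3, -5/2)ᵀ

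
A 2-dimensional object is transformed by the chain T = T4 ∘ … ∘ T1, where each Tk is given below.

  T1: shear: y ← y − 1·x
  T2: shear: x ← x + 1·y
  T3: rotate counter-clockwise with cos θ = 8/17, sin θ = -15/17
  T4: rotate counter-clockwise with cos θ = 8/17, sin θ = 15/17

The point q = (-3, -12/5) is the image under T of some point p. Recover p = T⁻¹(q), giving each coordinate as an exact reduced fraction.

p = (-3/5, -3)

T1 = [1 0 0; -1 1 0; 0 0 1]
T2·T1 = [0 1 0; -1 1 0; 0 0 1]
T3·…·T1 = [-15/17 23/17 0; -8/17 -7/17 0; 0 0 1]
T4·…·T1 = [0 1 0; -1 1 0; 0 0 1]
det M = 1; M⁻¹ = [1 -1 0; 1 0 0; 0 0 1]
M⁻¹ · (-3, -12/5)ᵀ = (-3/5, -3)ᵀ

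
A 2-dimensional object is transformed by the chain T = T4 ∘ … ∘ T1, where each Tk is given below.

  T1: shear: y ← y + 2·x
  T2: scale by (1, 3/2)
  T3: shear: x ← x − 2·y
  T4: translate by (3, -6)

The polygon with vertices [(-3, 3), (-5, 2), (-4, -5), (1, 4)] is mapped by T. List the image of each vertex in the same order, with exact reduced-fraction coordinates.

T1 shear: y ← y + 2·x: (-3, 3) → (-3, -3); (-5, 2) → (-5, -8); (-4, -5) → (-4, -13); (1, 4) → (1, 6)
T2 scale by (1, 3/2): (-3, -3) → (-3, -9/2); (-5, -8) → (-5, -12); (-4, -13) → (-4, -39/2); (1, 6) → (1, 9)
T3 shear: x ← x − 2·y: (-3, -9/2) → (6, -9/2); (-5, -12) → (19, -12); (-4, -39/2) → (35, -39/2); (1, 9) → (-17, 9)
T4 translate by (3, -6): (6, -9/2) → (9, -21/2); (19, -12) → (22, -18); (35, -39/2) → (38, -51/2); (-17, 9) → (-14, 3)

image vertices: (9, -21/2), (22, -18), (38, -51/2), (-14, 3)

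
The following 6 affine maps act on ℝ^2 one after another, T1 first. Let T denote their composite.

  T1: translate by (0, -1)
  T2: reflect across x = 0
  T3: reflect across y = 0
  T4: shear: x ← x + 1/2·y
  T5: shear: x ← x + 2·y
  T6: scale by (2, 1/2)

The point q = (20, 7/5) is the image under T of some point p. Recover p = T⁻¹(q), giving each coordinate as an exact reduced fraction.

p = (-3, -9/5)

T1 = [1 0 0; 0 1 -1; 0 0 1]
T2·T1 = [-1 0 0; 0 1 -1; 0 0 1]
T3·…·T1 = [-1 0 0; 0 -1 1; 0 0 1]
T4·…·T1 = [-1 -1/2 1/2; 0 -1 1; 0 0 1]
T5·…·T1 = [-1 -5/2 5/2; 0 -1 1; 0 0 1]
T6·…·T1 = [-2 -5 5; 0 -1/2 1/2; 0 0 1]
det M = 1; M⁻¹ = [-1/2 5 0; 0 -2 1; 0 0 1]
M⁻¹ · (20, 7/5)ᵀ = (-3, -9/5)ᵀ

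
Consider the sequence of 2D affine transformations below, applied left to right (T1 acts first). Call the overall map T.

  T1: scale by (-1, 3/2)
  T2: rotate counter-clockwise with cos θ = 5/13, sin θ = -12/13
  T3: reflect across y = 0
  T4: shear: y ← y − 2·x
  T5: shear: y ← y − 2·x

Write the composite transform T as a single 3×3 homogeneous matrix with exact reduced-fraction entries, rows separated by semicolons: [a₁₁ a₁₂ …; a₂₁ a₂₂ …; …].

T = [-5/13 18/13 0; 8/13 -159/26 0; 0 0 1]

T1 = [-1 0 0; 0 3/2 0; 0 0 1]
T2·T1 = [-5/13 18/13 0; 12/13 15/26 0; 0 0 1]
T3·…·T1 = [-5/13 18/13 0; -12/13 -15/26 0; 0 0 1]
T4·…·T1 = [-5/13 18/13 0; -2/13 -87/26 0; 0 0 1]
T5·…·T1 = [-5/13 18/13 0; 8/13 -159/26 0; 0 0 1]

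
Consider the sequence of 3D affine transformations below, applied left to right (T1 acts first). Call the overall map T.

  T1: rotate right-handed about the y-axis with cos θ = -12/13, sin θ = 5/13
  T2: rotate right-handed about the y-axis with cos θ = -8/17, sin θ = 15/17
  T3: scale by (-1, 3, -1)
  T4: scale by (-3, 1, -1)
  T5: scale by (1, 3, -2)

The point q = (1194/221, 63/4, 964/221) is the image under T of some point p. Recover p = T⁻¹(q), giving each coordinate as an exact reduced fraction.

p = (-2, 7/4, -2)

T1 = [-12/13 0 5/13 0; 0 1 0 0; -5/13 0 -12/13 0; 0 0 0 1]
T2·T1 = [21/221 0 -220/221 0; 0 1 0 0; 220/221 0 21/221 0; 0 0 0 1]
T3·…·T1 = [-21/221 0 220/221 0; 0 3 0 0; -220/221 0 -21/221 0; 0 0 0 1]
T4·…·T1 = [63/221 0 -660/221 0; 0 3 0 0; 220/221 0 21/221 0; 0 0 0 1]
T5·…·T1 = [63/221 0 -660/221 0; 0 9 0 0; -440/221 0 -42/221 0; 0 0 0 1]
det M = -54; M⁻¹ = [7/221 0 -110/221 0; 0 1/9 0 0; -220/663 0 -21/442 0; 0 0 0 1]
M⁻¹ · (1194/221, 63/4, 964/221)ᵀ = (-2, 7/4, -2)ᵀ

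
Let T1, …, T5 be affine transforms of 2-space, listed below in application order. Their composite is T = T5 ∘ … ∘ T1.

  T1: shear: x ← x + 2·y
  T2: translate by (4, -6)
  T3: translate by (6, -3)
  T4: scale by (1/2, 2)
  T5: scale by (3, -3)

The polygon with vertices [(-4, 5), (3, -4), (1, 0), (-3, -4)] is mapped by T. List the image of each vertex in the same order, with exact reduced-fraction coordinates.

image vertices: (24, 24), (15/2, 78), (33/2, 54), (-3/2, 78)

T1 shear: x ← x + 2·y: (-4, 5) → (6, 5); (3, -4) → (-5, -4); (1, 0) → (1, 0); (-3, -4) → (-11, -4)
T2 translate by (4, -6): (6, 5) → (10, -1); (-5, -4) → (-1, -10); (1, 0) → (5, -6); (-11, -4) → (-7, -10)
T3 translate by (6, -3): (10, -1) → (16, -4); (-1, -10) → (5, -13); (5, -6) → (11, -9); (-7, -10) → (-1, -13)
T4 scale by (1/2, 2): (16, -4) → (8, -8); (5, -13) → (5/2, -26); (11, -9) → (11/2, -18); (-1, -13) → (-1/2, -26)
T5 scale by (3, -3): (8, -8) → (24, 24); (5/2, -26) → (15/2, 78); (11/2, -18) → (33/2, 54); (-1/2, -26) → (-3/2, 78)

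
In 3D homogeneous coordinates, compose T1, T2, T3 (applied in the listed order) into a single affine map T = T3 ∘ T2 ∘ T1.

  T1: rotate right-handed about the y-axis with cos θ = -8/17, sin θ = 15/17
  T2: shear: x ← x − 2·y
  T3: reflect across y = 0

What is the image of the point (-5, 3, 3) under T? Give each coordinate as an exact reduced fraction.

T(p) = (-1, -3, 3)

T1 rotate right-handed about the y-axis with cos θ = -8/17, sin θ = 15/17: (-5, 3, 3) → (5, 3, 3)
T2 shear: x ← x − 2·y: (5, 3, 3) → (-1, 3, 3)
T3 reflect across y = 0: (-1, 3, 3) → (-1, -3, 3)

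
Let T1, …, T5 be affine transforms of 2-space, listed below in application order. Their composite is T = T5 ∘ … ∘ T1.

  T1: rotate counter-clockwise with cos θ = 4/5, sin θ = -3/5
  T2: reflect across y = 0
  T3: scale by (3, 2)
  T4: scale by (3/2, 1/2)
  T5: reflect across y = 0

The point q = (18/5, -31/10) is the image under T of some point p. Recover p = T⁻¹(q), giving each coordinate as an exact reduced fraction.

p = (5/2, -2)

T1 = [4/5 3/5 0; -3/5 4/5 0; 0 0 1]
T2·T1 = [4/5 3/5 0; 3/5 -4/5 0; 0 0 1]
T3·…·T1 = [12/5 9/5 0; 6/5 -8/5 0; 0 0 1]
T4·…·T1 = [18/5 27/10 0; 3/5 -4/5 0; 0 0 1]
T5·…·T1 = [18/5 27/10 0; -3/5 4/5 0; 0 0 1]
det M = 9/2; M⁻¹ = [8/45 -3/5 0; 2/15 4/5 0; 0 0 1]
M⁻¹ · (18/5, -31/10)ᵀ = (5/2, -2)ᵀ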